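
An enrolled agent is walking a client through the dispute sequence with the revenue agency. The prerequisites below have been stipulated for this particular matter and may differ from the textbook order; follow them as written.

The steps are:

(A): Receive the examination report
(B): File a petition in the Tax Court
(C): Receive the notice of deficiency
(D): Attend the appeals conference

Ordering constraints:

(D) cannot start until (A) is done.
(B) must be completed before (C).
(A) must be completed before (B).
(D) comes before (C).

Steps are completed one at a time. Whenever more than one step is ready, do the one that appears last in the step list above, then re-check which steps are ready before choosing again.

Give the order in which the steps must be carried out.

(A) has no prerequisites → (A) first.
(D) and (B) are both available; (D) is listed later → (D).
(B) is the only step now ready → (B).
(C) needed (D) and (B), now all done → (C).

(A), (D), (B), (C)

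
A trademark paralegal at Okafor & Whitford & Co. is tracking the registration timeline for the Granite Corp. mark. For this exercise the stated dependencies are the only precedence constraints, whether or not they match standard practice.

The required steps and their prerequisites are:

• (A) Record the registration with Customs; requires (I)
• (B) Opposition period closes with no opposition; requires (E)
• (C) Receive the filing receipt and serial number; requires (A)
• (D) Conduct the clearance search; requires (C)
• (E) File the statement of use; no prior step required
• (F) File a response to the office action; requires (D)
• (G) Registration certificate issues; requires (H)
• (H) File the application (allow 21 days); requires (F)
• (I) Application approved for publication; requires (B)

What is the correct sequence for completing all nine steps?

(E) is the only step with nothing outstanding, so it goes first.
(B) needed (E), now all done → (B).
(I) needed (B), now all done → (I).
(A) needed (I), now all done → (A).
(C) needed (A), now all done → (C).
Next only (D) has its prerequisites met → (D).
(F) needed (D), now all done → (F).
(H) needed (F), now all done → (H).
(G) is the only step now ready → (G).

(E), (B), (I), (A), (C), (D), (F), (H), (G)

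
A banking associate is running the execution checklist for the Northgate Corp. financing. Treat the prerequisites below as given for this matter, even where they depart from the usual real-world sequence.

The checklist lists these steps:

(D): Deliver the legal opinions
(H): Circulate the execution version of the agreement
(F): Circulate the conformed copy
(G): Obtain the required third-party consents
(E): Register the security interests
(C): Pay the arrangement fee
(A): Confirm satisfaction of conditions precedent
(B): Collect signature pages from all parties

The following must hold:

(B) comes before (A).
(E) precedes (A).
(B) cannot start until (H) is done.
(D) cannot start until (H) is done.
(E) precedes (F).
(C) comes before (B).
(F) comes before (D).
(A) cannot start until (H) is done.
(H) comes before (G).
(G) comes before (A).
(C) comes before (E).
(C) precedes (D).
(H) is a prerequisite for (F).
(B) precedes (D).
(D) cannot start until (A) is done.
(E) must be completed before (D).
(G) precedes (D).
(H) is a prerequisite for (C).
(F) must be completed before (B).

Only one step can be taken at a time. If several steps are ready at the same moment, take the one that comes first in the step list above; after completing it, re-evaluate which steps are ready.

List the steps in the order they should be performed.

(H), (G), (C), (E), (F), (B), (A), (D)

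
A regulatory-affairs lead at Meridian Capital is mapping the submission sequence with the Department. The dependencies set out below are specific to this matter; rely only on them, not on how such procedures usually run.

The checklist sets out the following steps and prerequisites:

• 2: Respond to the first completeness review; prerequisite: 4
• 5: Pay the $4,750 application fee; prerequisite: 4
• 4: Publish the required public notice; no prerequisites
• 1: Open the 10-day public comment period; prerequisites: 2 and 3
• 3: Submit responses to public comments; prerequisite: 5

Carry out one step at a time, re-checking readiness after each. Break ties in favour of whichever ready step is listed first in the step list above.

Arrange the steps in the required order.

Only 4 has no prerequisites, so it is first.
Ready: 2 and 5. 2 is listed earlier → 2.
5 needed 4, now all done → 5.
Next only 3 has its prerequisites met → 3.
That leaves 1 as the only ready step → 1.

4, 2, 5, 3, 1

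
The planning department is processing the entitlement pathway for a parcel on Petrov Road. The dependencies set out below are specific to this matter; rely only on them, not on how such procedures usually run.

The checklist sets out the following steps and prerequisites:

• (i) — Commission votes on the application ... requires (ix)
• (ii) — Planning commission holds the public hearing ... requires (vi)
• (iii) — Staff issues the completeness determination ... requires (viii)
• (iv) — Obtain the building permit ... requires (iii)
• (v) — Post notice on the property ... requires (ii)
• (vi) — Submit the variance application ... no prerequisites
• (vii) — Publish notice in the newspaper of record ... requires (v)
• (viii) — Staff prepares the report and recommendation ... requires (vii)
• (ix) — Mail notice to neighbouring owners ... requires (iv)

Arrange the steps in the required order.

Only (vi) has no prerequisites, so it is first.
(ii) needed (vi), now all done → (ii).
(v) needed (ii), now all done → (v).
Next only (vii) has its prerequisites met → (vii).
(viii) is the only step now ready → (viii).
(iii) is the only step now ready → (iii).
(iv) is the only step now ready → (iv).
Next only (ix) has its prerequisites met → (ix).
(i) needed (ix), now all done → (i).

(vi) (ii) (v) (vii) (viii) (iii) (iv) (ix) (i)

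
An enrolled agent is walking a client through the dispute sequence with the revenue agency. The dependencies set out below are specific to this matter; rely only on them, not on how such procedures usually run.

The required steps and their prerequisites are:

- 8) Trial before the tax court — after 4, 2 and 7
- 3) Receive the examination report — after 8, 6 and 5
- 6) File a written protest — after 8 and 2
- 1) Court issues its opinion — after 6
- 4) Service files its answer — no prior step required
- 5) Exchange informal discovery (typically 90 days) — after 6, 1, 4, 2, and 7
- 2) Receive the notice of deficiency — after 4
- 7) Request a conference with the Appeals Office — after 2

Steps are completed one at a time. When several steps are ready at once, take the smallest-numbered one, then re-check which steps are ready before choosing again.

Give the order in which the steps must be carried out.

4 is the only step with nothing outstanding, so it goes first.
2 is the only step now ready → 2.
7 is the only step now ready → 7.
Next only 8 has its prerequisites met → 8.
6 is the only step now ready → 6.
Next only 1 has its prerequisites met → 1.
That leaves 5 as the only ready step → 5.
3 needed 5, 6 and 8, now all done → 3.

4 → 2 → 7 → 8 → 6 → 1 → 5 → 3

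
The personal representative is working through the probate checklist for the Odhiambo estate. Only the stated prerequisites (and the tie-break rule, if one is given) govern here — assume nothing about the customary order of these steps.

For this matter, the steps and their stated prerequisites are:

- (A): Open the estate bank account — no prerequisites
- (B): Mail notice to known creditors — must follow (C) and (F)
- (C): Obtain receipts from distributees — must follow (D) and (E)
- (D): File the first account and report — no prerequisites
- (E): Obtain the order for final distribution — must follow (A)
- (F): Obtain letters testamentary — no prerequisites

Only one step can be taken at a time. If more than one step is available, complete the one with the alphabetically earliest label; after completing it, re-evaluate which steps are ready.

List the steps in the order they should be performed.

(A) → (D) → (E) → (C) → (F) → (B)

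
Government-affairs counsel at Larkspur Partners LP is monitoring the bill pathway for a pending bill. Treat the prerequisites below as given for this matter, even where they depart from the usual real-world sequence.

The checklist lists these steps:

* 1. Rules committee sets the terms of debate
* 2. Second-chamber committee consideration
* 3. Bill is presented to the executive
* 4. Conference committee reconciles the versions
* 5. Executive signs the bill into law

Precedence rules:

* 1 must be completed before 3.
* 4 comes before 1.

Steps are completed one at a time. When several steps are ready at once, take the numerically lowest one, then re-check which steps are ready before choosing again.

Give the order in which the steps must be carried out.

2 → 4 → 1 → 3 → 5

Nothing is required for 2, 4 and 5. 2 has the earlier label → 2 first.
Now 4 and 5 have their prerequisites met. 4 has the earlier label, so 4 next.
1 now also ready, so the ready set is {1, 5}; 1 has the earlier label → 1.
3 now also ready, so the ready set is {3, 5}; 3 has the earlier label → 3.
That leaves 5 as the only ready step → 5.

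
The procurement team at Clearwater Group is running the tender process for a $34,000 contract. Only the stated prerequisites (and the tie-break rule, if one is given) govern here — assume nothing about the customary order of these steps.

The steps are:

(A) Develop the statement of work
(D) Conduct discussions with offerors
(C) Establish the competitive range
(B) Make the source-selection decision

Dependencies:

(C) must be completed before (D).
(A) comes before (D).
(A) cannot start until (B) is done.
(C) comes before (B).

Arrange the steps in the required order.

(C) (B) (A) (D)

(C) is the only step with nothing outstanding, so it goes first.
Next only (B) has its prerequisites met → (B).
(A) is the only step now ready → (A).
(D) is the only step now ready → (D).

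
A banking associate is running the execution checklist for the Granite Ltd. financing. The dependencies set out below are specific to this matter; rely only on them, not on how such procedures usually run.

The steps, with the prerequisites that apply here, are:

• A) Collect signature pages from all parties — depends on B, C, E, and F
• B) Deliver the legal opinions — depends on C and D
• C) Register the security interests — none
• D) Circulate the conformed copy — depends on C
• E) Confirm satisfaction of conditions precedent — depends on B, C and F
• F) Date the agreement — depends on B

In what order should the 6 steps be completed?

C, D, B, F, E, A

C is the only step with nothing outstanding, so it goes first.
D is the only step now ready → D.
B needed C and D, now all done → B.
F is the only step now ready → F.
Next only E has its prerequisites met → E.
A needed B, C, E and F, now all done → A.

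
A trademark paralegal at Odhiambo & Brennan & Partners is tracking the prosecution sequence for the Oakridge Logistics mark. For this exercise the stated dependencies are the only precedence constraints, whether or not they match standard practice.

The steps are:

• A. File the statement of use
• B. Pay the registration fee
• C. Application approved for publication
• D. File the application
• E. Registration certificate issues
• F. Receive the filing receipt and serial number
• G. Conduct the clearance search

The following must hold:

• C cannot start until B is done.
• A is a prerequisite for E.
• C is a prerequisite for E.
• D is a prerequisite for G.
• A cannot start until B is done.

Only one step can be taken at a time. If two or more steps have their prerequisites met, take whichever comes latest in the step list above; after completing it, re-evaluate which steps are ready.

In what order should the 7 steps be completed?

F, D and B have no prerequisites; F is listed later, so F is first.
Now D and B have their prerequisites met. D is listed later, so D next.
G and B are both available; G is listed later → G.
That leaves B as the only ready step → B.
C and A are both available; C is listed later → C.
A needed B, now all done → A.
Next only E has its prerequisites met → E.

F → D → G → B → C → A → E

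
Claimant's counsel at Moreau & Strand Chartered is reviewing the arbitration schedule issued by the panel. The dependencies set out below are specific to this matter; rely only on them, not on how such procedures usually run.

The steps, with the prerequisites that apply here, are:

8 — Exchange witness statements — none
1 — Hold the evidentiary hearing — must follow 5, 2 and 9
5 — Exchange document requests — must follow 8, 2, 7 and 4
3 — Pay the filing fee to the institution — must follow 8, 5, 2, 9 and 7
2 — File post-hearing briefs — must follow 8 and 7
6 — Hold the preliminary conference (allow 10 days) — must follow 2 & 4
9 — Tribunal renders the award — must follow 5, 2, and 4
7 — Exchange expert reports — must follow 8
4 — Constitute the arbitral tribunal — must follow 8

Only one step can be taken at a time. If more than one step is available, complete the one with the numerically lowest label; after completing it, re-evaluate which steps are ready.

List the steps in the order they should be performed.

8 has no prerequisites → 8 first.
Now 4 and 7 have their prerequisites met. 4 has the earlier label, so 4 next.
7 is the only step now ready → 7.
That leaves 2 as the only ready step → 2.
5 and 6 are both available; 5 has the earlier label → 5.
6 and 9 are both available; 6 has the earlier label → 6.
9 needed 2, 4 and 5, now all done → 9.
1 and 3 are both available; 1 has the earlier label → 1.
3 is the only step now ready → 3.

8 4 7 2 5 6 9 1 3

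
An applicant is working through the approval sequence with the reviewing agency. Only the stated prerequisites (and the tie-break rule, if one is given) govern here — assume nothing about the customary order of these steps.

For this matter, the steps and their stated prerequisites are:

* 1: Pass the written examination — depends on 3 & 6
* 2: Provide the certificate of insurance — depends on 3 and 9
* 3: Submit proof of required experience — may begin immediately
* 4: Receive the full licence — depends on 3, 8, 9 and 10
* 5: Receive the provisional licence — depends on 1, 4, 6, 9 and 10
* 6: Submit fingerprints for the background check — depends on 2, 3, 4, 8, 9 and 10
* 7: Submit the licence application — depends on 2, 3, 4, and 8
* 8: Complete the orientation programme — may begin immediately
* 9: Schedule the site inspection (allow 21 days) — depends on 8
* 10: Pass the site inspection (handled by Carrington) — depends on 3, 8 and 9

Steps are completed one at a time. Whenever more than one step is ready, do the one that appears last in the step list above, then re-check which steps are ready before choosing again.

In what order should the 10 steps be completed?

8, 9, 3, 10, 4, 2, 7, 6, 1, 5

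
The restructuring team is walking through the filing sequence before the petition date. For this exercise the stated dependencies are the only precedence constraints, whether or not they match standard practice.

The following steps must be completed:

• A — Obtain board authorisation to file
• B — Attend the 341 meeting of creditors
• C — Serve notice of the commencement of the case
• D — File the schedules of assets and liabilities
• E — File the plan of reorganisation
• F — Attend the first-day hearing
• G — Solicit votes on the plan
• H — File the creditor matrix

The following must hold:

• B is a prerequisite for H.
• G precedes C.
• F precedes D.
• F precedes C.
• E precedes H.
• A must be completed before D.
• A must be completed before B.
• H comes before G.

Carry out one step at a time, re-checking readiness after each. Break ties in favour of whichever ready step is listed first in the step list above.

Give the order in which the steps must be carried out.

A, E and F have no prerequisites; A is listed earlier, so A is first.
B now also ready, so the ready set is {B, E, F}; B is listed earlier → B.
Now E and F have their prerequisites met. E is listed earlier, so E next.
H now also ready, so the ready set is {F, H}; F is listed earlier → F.
D and H are both available; D is listed earlier → D.
That leaves H as the only ready step → H.
G needed H, now all done → G.
C needed F and G, now all done → C.

A B E F D H G C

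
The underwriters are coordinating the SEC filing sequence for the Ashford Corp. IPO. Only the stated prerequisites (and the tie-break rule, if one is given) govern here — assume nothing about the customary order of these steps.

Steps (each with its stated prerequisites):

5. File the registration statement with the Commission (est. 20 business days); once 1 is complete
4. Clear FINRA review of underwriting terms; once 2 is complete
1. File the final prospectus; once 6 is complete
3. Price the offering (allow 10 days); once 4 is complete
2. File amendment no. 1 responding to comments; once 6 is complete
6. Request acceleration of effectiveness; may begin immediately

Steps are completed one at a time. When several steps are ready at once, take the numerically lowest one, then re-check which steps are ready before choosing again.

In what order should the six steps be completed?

Only 6 has no prerequisites, so it is first.
Ready: 1 and 2. 1 has the earlier label → 1.
5 now also ready, so the ready set is {2, 5}; 2 has the earlier label → 2.
4 now also ready, so the ready set is {4, 5}; 4 has the earlier label → 4.
3 and 5 are both available; 3 has the earlier label → 3.
5 needed 1, now all done → 5.

6 1 2 4 3 5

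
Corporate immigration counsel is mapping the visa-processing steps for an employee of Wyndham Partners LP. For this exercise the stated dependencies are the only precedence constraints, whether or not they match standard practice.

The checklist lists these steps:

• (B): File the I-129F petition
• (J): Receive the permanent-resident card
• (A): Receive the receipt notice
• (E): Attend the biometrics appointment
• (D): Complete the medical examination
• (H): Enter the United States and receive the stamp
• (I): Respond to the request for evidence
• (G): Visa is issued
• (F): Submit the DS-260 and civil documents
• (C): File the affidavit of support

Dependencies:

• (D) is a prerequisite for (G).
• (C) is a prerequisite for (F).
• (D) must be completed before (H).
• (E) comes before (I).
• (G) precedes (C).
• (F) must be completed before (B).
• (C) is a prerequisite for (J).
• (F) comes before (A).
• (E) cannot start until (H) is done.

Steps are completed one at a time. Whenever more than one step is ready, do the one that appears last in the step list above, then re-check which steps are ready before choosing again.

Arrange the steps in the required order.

(D) (G) (C) (F) (H) (E) (I) (A) (J) (B)

(D) has no prerequisites → (D) first.
(G) and (H) are both available; (G) is listed later → (G).
(C) now also ready, so the ready set is {(C), (H)}; (C) is listed later → (C).
(F) and (J) now also ready, so the ready set is {(F), (H), (J)}; (F) is listed later → (F).
Ready: (H), (A), (J) and (B). (H) is listed later → (H).
(E) now also ready, so the ready set is {(E), (A), (J), (B)}; (E) is listed later → (E).
Now (I), (A), (J) and (B) have their prerequisites met. (I) is listed later, so (I) next.
Now (A), (J) and (B) have their prerequisites met. (A) is listed later, so (A) next.
(J) and (B) are both available; (J) is listed later → (J).
That leaves (B) as the only ready step → (B).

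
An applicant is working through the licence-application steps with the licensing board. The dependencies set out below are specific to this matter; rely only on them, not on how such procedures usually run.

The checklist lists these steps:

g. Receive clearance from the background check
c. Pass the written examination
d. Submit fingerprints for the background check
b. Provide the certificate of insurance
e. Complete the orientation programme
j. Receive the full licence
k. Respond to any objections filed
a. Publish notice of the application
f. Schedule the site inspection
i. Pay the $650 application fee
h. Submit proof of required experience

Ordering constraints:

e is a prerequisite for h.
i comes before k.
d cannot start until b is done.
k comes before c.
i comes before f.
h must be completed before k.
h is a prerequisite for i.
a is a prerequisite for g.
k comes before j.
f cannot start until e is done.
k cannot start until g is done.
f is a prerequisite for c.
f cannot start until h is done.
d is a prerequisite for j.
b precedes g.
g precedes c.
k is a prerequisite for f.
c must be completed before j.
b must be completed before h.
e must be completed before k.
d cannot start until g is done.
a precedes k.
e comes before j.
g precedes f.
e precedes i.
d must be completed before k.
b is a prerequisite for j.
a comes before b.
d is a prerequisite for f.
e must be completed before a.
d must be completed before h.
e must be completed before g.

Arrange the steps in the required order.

e → a → b → g → d → h → i → k → f → c → j

e has no prerequisites → e first.
a needed e, now all done → a.
b needed a, now all done → b.
g is the only step now ready → g.
d needed g and b, now all done → d.
h needed d, b and e, now all done → h.
i needed e and h, now all done → i.
k needed g, d, e, a, i and h, now all done → k.
That leaves f as the only ready step → f.
c needed g, k and f, now all done → c.
That leaves j as the only ready step → j.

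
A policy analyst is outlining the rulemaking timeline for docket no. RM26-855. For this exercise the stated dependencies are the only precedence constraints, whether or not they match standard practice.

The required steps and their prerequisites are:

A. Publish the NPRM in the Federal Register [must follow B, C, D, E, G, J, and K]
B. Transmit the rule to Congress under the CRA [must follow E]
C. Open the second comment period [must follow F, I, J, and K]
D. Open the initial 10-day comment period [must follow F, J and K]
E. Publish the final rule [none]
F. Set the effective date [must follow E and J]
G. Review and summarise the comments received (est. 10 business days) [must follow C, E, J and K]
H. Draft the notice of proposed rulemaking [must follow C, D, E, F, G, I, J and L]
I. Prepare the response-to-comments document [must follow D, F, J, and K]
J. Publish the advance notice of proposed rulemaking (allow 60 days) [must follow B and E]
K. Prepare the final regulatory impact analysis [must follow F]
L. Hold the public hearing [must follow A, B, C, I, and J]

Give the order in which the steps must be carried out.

E has no prerequisites → E first.
That leaves B as the only ready step → B.
J needed B and E, now all done → J.
F needed E and J, now all done → F.
That leaves K as the only ready step → K.
Next only D has its prerequisites met → D.
That leaves I as the only ready step → I.
C needed F, I, J and K, now all done → C.
G needed C, E, J and K, now all done → G.
Next only A has its prerequisites met → A.
L needed A, B, C, I and J, now all done → L.
H needed C, D, E, F, G, I, J and L, now all done → H.

E → B → J → F → K → D → I → C → G → A → L → H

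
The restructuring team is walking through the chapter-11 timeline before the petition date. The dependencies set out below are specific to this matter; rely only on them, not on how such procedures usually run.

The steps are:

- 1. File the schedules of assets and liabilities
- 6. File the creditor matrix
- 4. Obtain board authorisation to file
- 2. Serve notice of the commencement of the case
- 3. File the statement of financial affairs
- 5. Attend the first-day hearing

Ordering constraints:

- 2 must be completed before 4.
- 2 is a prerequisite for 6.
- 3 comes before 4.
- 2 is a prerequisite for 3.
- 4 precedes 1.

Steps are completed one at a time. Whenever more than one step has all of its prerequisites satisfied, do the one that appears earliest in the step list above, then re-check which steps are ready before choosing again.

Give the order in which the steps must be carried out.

2, 6, 3, 4, 1, 5

Nothing is required for 2 and 5. 2 is listed earlier → 2 first.
6, 3 and 5 are all available; 6 is listed earlier → 6.
Now 3 and 5 have their prerequisites met. 3 is listed earlier, so 3 next.
Now 4 and 5 have their prerequisites met. 4 is listed earlier, so 4 next.
Now 1 and 5 have their prerequisites met. 1 is listed earlier, so 1 next.
That leaves 5 as the only ready step → 5.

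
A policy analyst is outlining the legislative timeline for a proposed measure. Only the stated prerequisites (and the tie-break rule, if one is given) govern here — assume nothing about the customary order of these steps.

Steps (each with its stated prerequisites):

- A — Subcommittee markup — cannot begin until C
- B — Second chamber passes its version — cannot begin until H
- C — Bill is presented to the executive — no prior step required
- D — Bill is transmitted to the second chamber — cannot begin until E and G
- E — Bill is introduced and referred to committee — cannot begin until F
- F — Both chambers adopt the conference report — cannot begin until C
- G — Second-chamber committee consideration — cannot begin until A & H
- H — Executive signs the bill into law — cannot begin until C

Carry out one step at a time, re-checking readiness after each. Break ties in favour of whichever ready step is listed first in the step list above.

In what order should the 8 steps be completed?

C, A, F, E, H, B, G, D

C has no prerequisites → C first.
Now A, F and H have their prerequisites met. A is listed earlier, so A next.
F and H are both available; F is listed earlier → F.
Ready: E and H. E is listed earlier → E.
H needed C, now all done → H.
Now B and G have their prerequisites met. B is listed earlier, so B next.
Next only G has its prerequisites met → G.
D needed E and G, now all done → D.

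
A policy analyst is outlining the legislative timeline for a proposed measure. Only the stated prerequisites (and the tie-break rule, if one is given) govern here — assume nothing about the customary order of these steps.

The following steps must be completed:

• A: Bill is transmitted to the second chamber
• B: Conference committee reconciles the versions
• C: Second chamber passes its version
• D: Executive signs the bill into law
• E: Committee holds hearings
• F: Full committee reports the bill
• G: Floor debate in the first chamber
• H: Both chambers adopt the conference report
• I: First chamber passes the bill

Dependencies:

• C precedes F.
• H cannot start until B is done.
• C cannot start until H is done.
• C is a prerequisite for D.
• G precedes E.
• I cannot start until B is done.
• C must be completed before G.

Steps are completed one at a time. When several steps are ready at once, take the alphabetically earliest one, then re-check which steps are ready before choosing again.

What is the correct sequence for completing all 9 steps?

A and B have no prerequisites; A has the earlier label, so A is first.
That leaves B as the only ready step → B.
H and I are both available; H has the earlier label → H.
Ready: C and I. C has the earlier label → C.
D, F and G now also ready, so the ready set is {D, F, G, I}; D has the earlier label → D.
Now F, G and I have their prerequisites met. F has the earlier label, so F next.
Now G and I have their prerequisites met. G has the earlier label, so G next.
E now also ready, so the ready set is {E, I}; E has the earlier label → E.
I needed B, now all done → I.

A B H C D F G E I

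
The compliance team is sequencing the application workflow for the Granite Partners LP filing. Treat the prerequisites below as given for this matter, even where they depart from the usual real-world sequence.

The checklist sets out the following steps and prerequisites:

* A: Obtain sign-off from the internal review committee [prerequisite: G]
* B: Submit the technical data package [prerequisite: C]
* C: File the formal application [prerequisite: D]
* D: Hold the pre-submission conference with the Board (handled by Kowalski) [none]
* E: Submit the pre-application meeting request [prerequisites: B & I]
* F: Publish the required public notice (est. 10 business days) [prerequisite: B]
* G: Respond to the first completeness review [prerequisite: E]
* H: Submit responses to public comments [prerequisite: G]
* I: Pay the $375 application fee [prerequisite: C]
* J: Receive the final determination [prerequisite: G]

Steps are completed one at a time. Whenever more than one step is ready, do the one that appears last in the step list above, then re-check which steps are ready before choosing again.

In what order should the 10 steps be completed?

D C I B F E G J H A

Only D has no prerequisites, so it is first.
C needed D, now all done → C.
Now I and B have their prerequisites met. I is listed later, so I next.
Next only B has its prerequisites met → B.
Now F and E have their prerequisites met. F is listed later, so F next.
Next only E has its prerequisites met → E.
G needed E, now all done → G.
Ready: J, H and A. J is listed later → J.
Ready: H and A. H is listed later → H.
That leaves A as the only ready step → A.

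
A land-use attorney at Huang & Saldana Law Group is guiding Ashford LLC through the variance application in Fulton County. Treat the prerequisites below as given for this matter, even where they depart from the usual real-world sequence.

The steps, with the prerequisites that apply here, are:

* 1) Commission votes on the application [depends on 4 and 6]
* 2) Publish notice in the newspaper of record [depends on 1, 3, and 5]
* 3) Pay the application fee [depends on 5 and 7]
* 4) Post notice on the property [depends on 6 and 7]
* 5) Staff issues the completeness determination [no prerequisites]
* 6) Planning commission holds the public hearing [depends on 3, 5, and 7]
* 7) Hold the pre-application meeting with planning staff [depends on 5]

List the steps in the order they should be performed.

5 is the only step with nothing outstanding, so it goes first.
7 needed 5, now all done → 7.
That leaves 3 as the only ready step → 3.
6 needed 3, 5 and 7, now all done → 6.
That leaves 4 as the only ready step → 4.
1 is the only step now ready → 1.
That leaves 2 as the only ready step → 2.

5, 7, 3, 6, 4, 1, 2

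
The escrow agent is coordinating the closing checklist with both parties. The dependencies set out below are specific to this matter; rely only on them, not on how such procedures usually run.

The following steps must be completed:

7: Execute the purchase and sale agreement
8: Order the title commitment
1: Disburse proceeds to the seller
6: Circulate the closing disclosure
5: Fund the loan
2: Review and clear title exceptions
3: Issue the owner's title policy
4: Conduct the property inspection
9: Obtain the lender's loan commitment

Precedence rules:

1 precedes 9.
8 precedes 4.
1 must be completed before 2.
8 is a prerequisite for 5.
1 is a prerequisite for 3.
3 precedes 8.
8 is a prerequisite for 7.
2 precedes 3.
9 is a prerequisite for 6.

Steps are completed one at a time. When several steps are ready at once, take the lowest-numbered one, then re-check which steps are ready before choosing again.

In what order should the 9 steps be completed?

1 is the only step with nothing outstanding, so it goes first.
Now 2 and 9 have their prerequisites met. 2 has the earlier label, so 2 next.
Ready: 3 and 9. 3 has the earlier label → 3.
Now 8 and 9 have their prerequisites met. 8 has the earlier label, so 8 next.
4, 5 and 7 now also ready, so the ready set is {4, 5, 7, 9}; 4 has the earlier label → 4.
Ready: 5, 7 and 9. 5 has the earlier label → 5.
Now 7 and 9 have their prerequisites met. 7 has the earlier label, so 7 next.
9 needed 1, now all done → 9.
6 needed 9, now all done → 6.

1, 2, 3, 8, 4, 5, 7, 9, 6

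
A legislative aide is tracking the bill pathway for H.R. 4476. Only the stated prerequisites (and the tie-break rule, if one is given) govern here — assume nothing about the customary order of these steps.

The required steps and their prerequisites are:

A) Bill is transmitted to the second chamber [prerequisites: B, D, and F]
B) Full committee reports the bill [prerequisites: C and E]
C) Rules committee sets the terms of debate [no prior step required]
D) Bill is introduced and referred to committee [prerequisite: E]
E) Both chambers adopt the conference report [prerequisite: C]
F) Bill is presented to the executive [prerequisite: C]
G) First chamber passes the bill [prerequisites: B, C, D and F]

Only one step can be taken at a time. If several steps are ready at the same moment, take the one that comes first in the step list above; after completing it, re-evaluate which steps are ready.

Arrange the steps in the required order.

Only C has no prerequisites, so it is first.
Ready: E and F. E is listed earlier → E.
Now B, D and F have their prerequisites met. B is listed earlier, so B next.
D and F are both available; D is listed earlier → D.
Next only F has its prerequisites met → F.
Now A and G have their prerequisites met. A is listed earlier, so A next.
Next only G has its prerequisites met → G.

C, E, B, D, F, A, G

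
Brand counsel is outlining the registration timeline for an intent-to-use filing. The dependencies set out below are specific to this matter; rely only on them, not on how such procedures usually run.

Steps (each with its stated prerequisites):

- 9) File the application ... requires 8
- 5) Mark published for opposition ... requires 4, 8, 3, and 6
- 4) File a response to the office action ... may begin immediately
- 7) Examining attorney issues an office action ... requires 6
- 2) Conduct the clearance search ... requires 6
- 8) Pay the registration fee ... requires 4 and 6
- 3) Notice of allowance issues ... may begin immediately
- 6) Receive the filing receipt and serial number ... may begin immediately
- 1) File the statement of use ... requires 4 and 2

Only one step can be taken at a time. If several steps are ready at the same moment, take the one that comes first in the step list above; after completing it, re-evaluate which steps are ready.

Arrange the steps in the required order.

4, 3, 6, 7, 2, 8, 9, 5, 1

4, 3 and 6 have no prerequisites; 4 is listed earlier, so 4 is first.
Now 3 and 6 have their prerequisites met. 3 is listed earlier, so 3 next.
6 is the only step now ready → 6.
7, 2 and 8 are all available; 7 is listed earlier → 7.
Ready: 2 and 8. 2 is listed earlier → 2.
Now 8 and 1 have their prerequisites met. 8 is listed earlier, so 8 next.
Now 9, 5 and 1 have their prerequisites met. 9 is listed earlier, so 9 next.
Now 5 and 1 have their prerequisites met. 5 is listed earlier, so 5 next.
1 is the only step now ready → 1.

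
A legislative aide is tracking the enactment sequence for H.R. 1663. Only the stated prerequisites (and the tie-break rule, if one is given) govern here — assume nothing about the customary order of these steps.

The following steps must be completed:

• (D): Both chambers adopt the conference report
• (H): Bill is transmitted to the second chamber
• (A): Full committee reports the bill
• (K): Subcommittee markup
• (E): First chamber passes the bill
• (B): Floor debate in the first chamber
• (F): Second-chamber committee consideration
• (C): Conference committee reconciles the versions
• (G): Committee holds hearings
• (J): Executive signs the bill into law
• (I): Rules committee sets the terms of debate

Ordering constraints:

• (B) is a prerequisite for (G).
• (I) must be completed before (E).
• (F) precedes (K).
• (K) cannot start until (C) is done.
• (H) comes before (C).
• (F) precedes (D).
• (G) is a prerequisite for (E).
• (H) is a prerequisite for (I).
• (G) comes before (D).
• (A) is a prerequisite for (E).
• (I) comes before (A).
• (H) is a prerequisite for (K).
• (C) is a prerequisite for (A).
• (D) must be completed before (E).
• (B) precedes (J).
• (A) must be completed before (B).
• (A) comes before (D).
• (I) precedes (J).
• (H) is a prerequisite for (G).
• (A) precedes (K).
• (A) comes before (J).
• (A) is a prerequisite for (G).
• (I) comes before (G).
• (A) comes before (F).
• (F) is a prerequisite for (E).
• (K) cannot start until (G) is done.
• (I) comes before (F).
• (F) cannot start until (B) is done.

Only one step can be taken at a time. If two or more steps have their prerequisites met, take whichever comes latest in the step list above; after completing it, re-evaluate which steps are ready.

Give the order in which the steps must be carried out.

(H) has no prerequisites → (H) first.
Ready: (I) and (C). (I) is listed later → (I).
That leaves (C) as the only ready step → (C).
(A) needed (I) and (C), now all done → (A).
(B) needed (A), now all done → (B).
Now (J), (G) and (F) have their prerequisites met. (J) is listed later, so (J) next.
Now (G) and (F) have their prerequisites met. (G) is listed later, so (G) next.
Next only (F) has its prerequisites met → (F).
Now (K) and (D) have their prerequisites met. (K) is listed later, so (K) next.
That leaves (D) as the only ready step → (D).
That leaves (E) as the only ready step → (E).

(H), (I), (C), (A), (B), (J), (G), (F), (K), (D), (E)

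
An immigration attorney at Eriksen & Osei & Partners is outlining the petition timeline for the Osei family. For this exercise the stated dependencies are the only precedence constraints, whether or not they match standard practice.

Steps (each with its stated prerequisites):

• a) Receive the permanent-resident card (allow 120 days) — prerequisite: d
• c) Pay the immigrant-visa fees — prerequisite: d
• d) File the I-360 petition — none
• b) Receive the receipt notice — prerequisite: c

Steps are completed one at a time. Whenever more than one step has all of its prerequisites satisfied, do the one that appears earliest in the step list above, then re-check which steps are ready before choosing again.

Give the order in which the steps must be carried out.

d has no prerequisites → d first.
Ready: a and c. a is listed earlier → a.
That leaves c as the only ready step → c.
b needed c, now all done → b.

d, a, c, b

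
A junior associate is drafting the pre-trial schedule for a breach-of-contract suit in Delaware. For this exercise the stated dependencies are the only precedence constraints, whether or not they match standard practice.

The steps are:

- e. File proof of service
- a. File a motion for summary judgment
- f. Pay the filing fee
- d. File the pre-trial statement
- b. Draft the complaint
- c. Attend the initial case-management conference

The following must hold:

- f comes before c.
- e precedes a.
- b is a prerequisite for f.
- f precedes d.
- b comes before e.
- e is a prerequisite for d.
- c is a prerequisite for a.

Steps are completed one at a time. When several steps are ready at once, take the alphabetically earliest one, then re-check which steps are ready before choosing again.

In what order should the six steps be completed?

b is the only step with nothing outstanding, so it goes first.
Ready: e and f. e has the earlier label → e.
f is the only step now ready → f.
Now c and d have their prerequisites met. c has the earlier label, so c next.
Now a and d have their prerequisites met. a has the earlier label, so a next.
That leaves d as the only ready step → d.

b, e, f, c, a, d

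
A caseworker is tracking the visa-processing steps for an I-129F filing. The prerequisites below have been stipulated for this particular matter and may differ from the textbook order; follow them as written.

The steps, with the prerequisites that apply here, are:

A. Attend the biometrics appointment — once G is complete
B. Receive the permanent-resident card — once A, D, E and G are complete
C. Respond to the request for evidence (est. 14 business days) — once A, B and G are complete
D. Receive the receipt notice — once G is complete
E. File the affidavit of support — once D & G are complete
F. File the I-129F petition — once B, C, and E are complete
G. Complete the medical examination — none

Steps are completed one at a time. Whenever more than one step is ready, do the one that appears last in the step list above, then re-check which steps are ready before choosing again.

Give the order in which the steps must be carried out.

G → D → E → A → B → C → F

Only G has no prerequisites, so it is first.
Now D and A have their prerequisites met. D is listed later, so D next.
E now also ready, so the ready set is {E, A}; E is listed later → E.
A needed G, now all done → A.
B needed G, E, D and A, now all done → B.
C needed G, B and A, now all done → C.
Next only F has its prerequisites met → F.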